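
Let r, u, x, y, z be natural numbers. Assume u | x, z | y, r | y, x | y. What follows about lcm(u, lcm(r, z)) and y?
lcm(u, lcm(r, z)) | y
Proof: u | x and x | y, therefore u | y. r | y and z | y, thus lcm(r, z) | y. u | y, so lcm(u, lcm(r, z)) | y.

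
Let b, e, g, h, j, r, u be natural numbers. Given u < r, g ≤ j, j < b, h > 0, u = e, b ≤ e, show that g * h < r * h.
g ≤ j and j < b, so g < b. u = e and u < r, so e < r. Since b ≤ e, b < r. g < b, so g < r. h > 0, so g * h < r * h.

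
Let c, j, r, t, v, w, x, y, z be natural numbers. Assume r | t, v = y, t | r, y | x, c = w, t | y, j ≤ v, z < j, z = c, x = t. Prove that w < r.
Because z = c and c = w, z = w. Because x = t and y | x, y | t. Since t | y, y = t. Since t | r and r | t, t = r. y = t, so y = r. From z < j and j ≤ v, z < v. Since v = y, z < y. From y = r, z < r. Since z = w, w < r.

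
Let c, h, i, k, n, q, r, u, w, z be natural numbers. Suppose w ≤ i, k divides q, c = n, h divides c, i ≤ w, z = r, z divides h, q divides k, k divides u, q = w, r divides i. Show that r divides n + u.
z = r and z divides h, so r divides h. c = n and h divides c, so h divides n. Since r divides h, r divides n. w ≤ i and i ≤ w, so w = i. k divides q and q divides k, hence k = q. q = w, so k = w. k divides u, so w divides u. Since w = i, i divides u. Since r divides i, r divides u. r divides n, so r divides n + u.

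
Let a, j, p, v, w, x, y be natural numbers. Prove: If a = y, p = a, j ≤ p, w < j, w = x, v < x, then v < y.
p = a and a = y, thus p = y. w < j and j ≤ p, thus w < p. Since p = y, w < y. Since w = x, x < y. v < x, so v < y.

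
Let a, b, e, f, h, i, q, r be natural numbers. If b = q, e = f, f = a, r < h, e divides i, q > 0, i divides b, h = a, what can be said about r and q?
r < q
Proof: h = a and r < h, therefore r < a. From e = f and f = a, e = a. Since e divides i, a divides i. Because b = q and i divides b, i divides q. Since a divides i, a divides q. Since q > 0, a ≤ q. Since r < a, r < q.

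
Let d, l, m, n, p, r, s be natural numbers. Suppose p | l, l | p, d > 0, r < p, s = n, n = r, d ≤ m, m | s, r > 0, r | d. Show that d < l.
From r | d and d > 0, r ≤ d. Since s = n and n = r, s = r. Because m | s, m | r. From r > 0, m ≤ r. d ≤ m, so d ≤ r. Since r ≤ d, r = d. p | l and l | p, hence p = l. Since r < p, r < l. Since r = d, d < l.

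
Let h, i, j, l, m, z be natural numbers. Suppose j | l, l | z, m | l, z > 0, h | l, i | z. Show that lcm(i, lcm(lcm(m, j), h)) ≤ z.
From m | l and j | l, lcm(m, j) | l. Because h | l, lcm(lcm(m, j), h) | l. Since l | z, lcm(lcm(m, j), h) | z. i | z, so lcm(i, lcm(lcm(m, j), h)) | z. Since z > 0, lcm(i, lcm(lcm(m, j), h)) ≤ z.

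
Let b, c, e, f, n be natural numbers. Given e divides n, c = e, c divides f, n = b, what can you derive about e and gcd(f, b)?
e divides gcd(f, b)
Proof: Since c = e and c divides f, e divides f. n = b and e divides n, therefore e divides b. Since e divides f, e divides gcd(f, b).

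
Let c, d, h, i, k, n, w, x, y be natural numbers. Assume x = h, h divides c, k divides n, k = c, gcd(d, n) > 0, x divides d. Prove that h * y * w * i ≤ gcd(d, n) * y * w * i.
From x = h and x divides d, h divides d. k = c and k divides n, so c divides n. h divides c, so h divides n. Since h divides d, h divides gcd(d, n). Since gcd(d, n) > 0, h ≤ gcd(d, n). By multiplying by a non-negative, h * y ≤ gcd(d, n) * y. By multiplying by a non-negative, h * y * w ≤ gcd(d, n) * y * w. By multiplying by a non-negative, h * y * w * i ≤ gcd(d, n) * y * w * i.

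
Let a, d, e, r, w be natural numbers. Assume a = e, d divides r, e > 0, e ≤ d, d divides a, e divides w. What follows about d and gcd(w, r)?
d divides gcd(w, r)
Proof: a = e and d divides a, thus d divides e. e > 0, so d ≤ e. e ≤ d, so e = d. e divides w, so d divides w. Since d divides r, d divides gcd(w, r).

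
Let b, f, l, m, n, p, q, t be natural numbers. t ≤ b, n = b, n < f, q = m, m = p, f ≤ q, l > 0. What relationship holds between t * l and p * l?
t * l < p * l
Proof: From n = b and n < f, b < f. Because t ≤ b, t < f. q = m and m = p, hence q = p. f ≤ q, so f ≤ p. Because t < f, t < p. Combined with l > 0, by multiplying by a positive, t * l < p * l.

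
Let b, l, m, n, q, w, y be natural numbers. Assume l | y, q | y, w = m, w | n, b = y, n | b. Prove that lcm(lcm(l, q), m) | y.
Because l | y and q | y, lcm(l, q) | y. b = y and n | b, therefore n | y. Since w | n, w | y. w = m, so m | y. Since lcm(l, q) | y, lcm(lcm(l, q), m) | y.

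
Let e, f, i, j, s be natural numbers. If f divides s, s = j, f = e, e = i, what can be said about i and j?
i divides j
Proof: Since f = e and e = i, f = i. s = j and f divides s, therefore f divides j. f = i, so i divides j.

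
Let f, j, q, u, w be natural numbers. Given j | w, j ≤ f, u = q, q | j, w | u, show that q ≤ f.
j | w and w | u, hence j | u. Since u = q, j | q. Because q | j, j = q. Because j ≤ f, q ≤ f.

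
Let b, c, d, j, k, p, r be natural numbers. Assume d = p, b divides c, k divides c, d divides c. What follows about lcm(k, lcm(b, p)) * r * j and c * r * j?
lcm(k, lcm(b, p)) * r * j divides c * r * j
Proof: Because d = p and d divides c, p divides c. Since b divides c, lcm(b, p) divides c. Since k divides c, lcm(k, lcm(b, p)) divides c. Then lcm(k, lcm(b, p)) * r divides c * r. Then lcm(k, lcm(b, p)) * r * j divides c * r * j.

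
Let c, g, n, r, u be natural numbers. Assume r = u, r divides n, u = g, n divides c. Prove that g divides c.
From r = u and u = g, r = g. r divides n and n divides c, so r divides c. r = g, so g divides c.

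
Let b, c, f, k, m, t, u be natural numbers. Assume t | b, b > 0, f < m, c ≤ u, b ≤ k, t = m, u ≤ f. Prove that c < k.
u ≤ f and f < m, hence u < m. Since c ≤ u, c < m. Because t | b and b > 0, t ≤ b. Because t = m, m ≤ b. b ≤ k, so m ≤ k. Since c < m, c < k.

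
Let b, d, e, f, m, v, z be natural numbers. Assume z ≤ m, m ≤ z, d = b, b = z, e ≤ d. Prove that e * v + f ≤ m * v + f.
d = b and b = z, so d = z. z ≤ m and m ≤ z, so z = m. Since d = z, d = m. From e ≤ d, e ≤ m. Then e * v ≤ m * v. Then e * v + f ≤ m * v + f.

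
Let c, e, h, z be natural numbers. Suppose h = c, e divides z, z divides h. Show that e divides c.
e divides z and z divides h, therefore e divides h. Since h = c, e divides c.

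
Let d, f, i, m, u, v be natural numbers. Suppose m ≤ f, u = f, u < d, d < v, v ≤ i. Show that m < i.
u = f and u < d, thus f < d. d < v, so f < v. v ≤ i, so f < i. Because m ≤ f, m < i.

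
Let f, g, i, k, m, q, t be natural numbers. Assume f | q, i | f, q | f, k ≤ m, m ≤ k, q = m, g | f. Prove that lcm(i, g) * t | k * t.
Since f | q and q | f, f = q. q = m, so f = m. From m ≤ k and k ≤ m, m = k. f = m, so f = k. Since i | f and g | f, lcm(i, g) | f. Since f = k, lcm(i, g) | k. Then lcm(i, g) * t | k * t.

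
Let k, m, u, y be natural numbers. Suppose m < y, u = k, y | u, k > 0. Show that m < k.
Since u = k and y | u, y | k. k > 0, so y ≤ k. m < y, so m < k.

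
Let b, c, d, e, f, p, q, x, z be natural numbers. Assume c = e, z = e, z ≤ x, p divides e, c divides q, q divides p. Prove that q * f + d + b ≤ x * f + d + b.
c = e and c divides q, thus e divides q. q divides p and p divides e, thus q divides e. e divides q, so e = q. Since z = e, z = q. z ≤ x, so q ≤ x. By multiplying by a non-negative, q * f ≤ x * f. Then q * f + d ≤ x * f + d. Then q * f + d + b ≤ x * f + d + b.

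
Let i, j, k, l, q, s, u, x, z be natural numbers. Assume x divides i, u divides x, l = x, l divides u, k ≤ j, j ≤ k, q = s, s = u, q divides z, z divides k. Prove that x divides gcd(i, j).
From l = x and l divides u, x divides u. From u divides x, u = x. k ≤ j and j ≤ k, thus k = j. q = s and s = u, thus q = u. Since q divides z, u divides z. Because z divides k, u divides k. Since k = j, u divides j. Since u = x, x divides j. Since x divides i, x divides gcd(i, j).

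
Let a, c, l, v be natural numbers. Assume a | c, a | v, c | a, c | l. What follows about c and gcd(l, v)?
c | gcd(l, v)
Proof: Because a | c and c | a, a = c. Since a | v, c | v. c | l, so c | gcd(l, v).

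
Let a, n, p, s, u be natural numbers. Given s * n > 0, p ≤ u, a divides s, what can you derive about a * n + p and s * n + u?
a * n + p ≤ s * n + u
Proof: Because a divides s, a * n divides s * n. Since s * n > 0, a * n ≤ s * n. p ≤ u, so a * n + p ≤ s * n + u.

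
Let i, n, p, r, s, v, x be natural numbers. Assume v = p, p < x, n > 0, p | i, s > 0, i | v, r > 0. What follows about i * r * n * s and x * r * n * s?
i * r * n * s < x * r * n * s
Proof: Because v = p and i | v, i | p. p | i, so p = i. p < x, so i < x. Since r > 0, i * r < x * r. n > 0, so i * r * n < x * r * n. Since s > 0, i * r * n * s < x * r * n * s.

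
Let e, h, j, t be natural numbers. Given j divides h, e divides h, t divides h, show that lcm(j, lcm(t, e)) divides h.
From t divides h and e divides h, lcm(t, e) divides h. Since j divides h, lcm(j, lcm(t, e)) divides h.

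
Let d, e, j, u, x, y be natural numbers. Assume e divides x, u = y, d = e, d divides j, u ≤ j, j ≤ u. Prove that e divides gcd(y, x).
j ≤ u and u ≤ j, so j = u. Since u = y, j = y. Since d = e and d divides j, e divides j. j = y, so e divides y. Since e divides x, e divides gcd(y, x).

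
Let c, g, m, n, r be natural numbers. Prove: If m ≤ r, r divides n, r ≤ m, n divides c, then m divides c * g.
r ≤ m and m ≤ r, therefore r = m. Since r divides n, m divides n. n divides c, so m divides c. Then m divides c * g.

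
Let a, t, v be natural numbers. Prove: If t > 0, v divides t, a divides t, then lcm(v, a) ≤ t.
From v divides t and a divides t, lcm(v, a) divides t. t > 0, so lcm(v, a) ≤ t.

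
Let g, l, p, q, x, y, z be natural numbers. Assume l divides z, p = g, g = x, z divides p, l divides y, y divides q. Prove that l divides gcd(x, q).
p = g and g = x, therefore p = x. From z divides p, z divides x. Since l divides z, l divides x. Since l divides y and y divides q, l divides q. l divides x, so l divides gcd(x, q).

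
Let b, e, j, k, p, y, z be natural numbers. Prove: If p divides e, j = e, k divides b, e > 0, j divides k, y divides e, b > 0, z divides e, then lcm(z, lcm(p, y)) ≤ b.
p divides e and y divides e, therefore lcm(p, y) divides e. Since z divides e, lcm(z, lcm(p, y)) divides e. From e > 0, lcm(z, lcm(p, y)) ≤ e. From j = e and j divides k, e divides k. Because k divides b, e divides b. Since b > 0, e ≤ b. lcm(z, lcm(p, y)) ≤ e, so lcm(z, lcm(p, y)) ≤ b.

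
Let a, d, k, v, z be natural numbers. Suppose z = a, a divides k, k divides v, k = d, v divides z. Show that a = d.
z = a and v divides z, thus v divides a. Since k divides v, k divides a. a divides k, so a = k. Because k = d, a = d.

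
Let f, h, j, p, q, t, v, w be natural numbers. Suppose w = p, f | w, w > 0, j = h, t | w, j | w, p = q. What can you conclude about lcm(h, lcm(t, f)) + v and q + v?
lcm(h, lcm(t, f)) + v ≤ q + v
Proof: w = p and p = q, so w = q. j = h and j | w, hence h | w. t | w and f | w, thus lcm(t, f) | w. Since h | w, lcm(h, lcm(t, f)) | w. Because w > 0, lcm(h, lcm(t, f)) ≤ w. Since w = q, lcm(h, lcm(t, f)) ≤ q. Then lcm(h, lcm(t, f)) + v ≤ q + v.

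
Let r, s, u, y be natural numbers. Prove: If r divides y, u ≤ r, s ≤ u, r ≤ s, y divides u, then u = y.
r ≤ s and s ≤ u, so r ≤ u. u ≤ r, so r = u. Since r divides y, u divides y. y divides u, so u = y.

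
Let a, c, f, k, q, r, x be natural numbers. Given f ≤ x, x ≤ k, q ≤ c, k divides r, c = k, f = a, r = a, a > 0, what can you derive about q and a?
q ≤ a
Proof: r = a and k divides r, so k divides a. a > 0, so k ≤ a. f ≤ x and x ≤ k, thus f ≤ k. f = a, so a ≤ k. k ≤ a, so k = a. c = k and q ≤ c, therefore q ≤ k. Since k = a, q ≤ a.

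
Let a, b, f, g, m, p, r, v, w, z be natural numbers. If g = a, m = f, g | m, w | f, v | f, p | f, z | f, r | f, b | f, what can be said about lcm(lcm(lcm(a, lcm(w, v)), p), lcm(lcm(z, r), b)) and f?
lcm(lcm(lcm(a, lcm(w, v)), p), lcm(lcm(z, r), b)) | f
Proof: m = f and g | m, so g | f. Because g = a, a | f. w | f and v | f, so lcm(w, v) | f. a | f, so lcm(a, lcm(w, v)) | f. Since p | f, lcm(lcm(a, lcm(w, v)), p) | f. z | f and r | f, hence lcm(z, r) | f. b | f, so lcm(lcm(z, r), b) | f. lcm(lcm(a, lcm(w, v)), p) | f, so lcm(lcm(lcm(a, lcm(w, v)), p), lcm(lcm(z, r), b)) | f.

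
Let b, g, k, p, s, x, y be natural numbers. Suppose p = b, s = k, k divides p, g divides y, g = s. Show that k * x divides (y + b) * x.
g = s and s = k, therefore g = k. g divides y, so k divides y. p = b and k divides p, so k divides b. k divides y, so k divides y + b. Then k * x divides (y + b) * x.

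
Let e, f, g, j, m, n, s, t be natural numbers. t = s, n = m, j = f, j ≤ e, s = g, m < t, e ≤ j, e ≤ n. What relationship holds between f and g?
f < g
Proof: Since e ≤ j and j ≤ e, e = j. Since j = f, e = f. n = m and e ≤ n, hence e ≤ m. Because e = f, f ≤ m. t = s and m < t, hence m < s. Because s = g, m < g. f ≤ m, so f < g.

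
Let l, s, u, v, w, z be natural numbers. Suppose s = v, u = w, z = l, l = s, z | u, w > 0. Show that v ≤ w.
From z = l and l = s, z = s. Since z | u, s | u. Since u = w, s | w. Since w > 0, s ≤ w. s = v, so v ≤ w.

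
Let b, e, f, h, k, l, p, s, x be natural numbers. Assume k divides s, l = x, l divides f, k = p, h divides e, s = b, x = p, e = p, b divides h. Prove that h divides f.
s = b and k divides s, thus k divides b. b divides h, so k divides h. Since k = p, p divides h. e = p and h divides e, therefore h divides p. Since p divides h, p = h. l = x and x = p, therefore l = p. Since l divides f, p divides f. p = h, so h divides f.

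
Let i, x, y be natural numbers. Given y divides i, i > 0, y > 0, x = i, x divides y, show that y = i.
y divides i and i > 0, hence y ≤ i. x divides y and y > 0, so x ≤ y. x = i, so i ≤ y. Because y ≤ i, y = i.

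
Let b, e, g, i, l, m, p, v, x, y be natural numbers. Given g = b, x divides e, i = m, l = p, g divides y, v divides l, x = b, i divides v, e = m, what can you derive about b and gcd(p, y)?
b divides gcd(p, y)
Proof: Since e = m and x divides e, x divides m. Since x = b, b divides m. i divides v and v divides l, therefore i divides l. l = p, so i divides p. Since i = m, m divides p. Since b divides m, b divides p. g = b and g divides y, hence b divides y. Since b divides p, b divides gcd(p, y).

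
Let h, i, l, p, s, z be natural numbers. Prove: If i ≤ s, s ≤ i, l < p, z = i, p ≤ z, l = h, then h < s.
Since l = h and l < p, h < p. From i ≤ s and s ≤ i, i = s. Since z = i, z = s. p ≤ z, so p ≤ s. Since h < p, h < s.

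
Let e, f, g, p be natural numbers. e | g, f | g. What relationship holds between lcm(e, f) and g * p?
lcm(e, f) | g * p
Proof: e | g and f | g, hence lcm(e, f) | g. Then lcm(e, f) | g * p.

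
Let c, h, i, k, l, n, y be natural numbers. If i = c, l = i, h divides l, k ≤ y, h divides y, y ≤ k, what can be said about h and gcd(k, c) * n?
h divides gcd(k, c) * n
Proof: From y ≤ k and k ≤ y, y = k. From h divides y, h divides k. Because l = i and i = c, l = c. h divides l, so h divides c. h divides k, so h divides gcd(k, c). Then h divides gcd(k, c) * n.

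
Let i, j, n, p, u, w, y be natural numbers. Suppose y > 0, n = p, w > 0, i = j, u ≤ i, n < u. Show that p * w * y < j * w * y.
Because n = p and n < u, p < u. i = j and u ≤ i, therefore u ≤ j. Since p < u, p < j. Since w > 0, p * w < j * w. y > 0, so p * w * y < j * w * y.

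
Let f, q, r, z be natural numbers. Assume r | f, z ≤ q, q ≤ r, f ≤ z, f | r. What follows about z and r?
z = r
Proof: From f | r and r | f, f = r. f ≤ z, so r ≤ z. z ≤ q and q ≤ r, therefore z ≤ r. r ≤ z, so r = z. Then z = r.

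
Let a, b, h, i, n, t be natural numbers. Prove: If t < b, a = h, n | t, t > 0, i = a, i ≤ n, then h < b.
From i = a and a = h, i = h. Since i ≤ n, h ≤ n. n | t and t > 0, hence n ≤ t. Since t < b, n < b. Because h ≤ n, h < b.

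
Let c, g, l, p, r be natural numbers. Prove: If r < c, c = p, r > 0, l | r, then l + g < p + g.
l | r and r > 0, hence l ≤ r. Since r < c, l < c. Since c = p, l < p. Then l + g < p + g.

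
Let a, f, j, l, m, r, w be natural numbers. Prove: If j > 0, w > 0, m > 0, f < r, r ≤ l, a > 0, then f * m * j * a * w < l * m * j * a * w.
Since f < r and r ≤ l, f < l. m > 0, so f * m < l * m. j > 0, so f * m * j < l * m * j. Since a > 0, f * m * j * a < l * m * j * a. Because w > 0, f * m * j * a * w < l * m * j * a * w.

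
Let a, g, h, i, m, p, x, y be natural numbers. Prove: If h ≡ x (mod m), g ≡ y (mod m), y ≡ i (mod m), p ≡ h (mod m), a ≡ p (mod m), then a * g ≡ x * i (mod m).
a ≡ p (mod m) and p ≡ h (mod m), thus a ≡ h (mod m). Because h ≡ x (mod m), a ≡ x (mod m). g ≡ y (mod m) and y ≡ i (mod m), thus g ≡ i (mod m). Since a ≡ x (mod m), by multiplying congruences, a * g ≡ x * i (mod m).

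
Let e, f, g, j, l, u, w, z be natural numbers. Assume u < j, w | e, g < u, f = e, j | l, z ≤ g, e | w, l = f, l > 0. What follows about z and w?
z < w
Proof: e | w and w | e, thus e = w. From f = e, f = w. z ≤ g and g < u, therefore z < u. Because u < j, z < j. j | l and l > 0, so j ≤ l. Since l = f, j ≤ f. z < j, so z < f. Since f = w, z < w.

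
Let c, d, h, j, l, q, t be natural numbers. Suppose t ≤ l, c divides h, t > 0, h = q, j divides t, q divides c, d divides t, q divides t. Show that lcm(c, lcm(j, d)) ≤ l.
From h = q and c divides h, c divides q. q divides c, so q = c. q divides t, so c divides t. j divides t and d divides t, hence lcm(j, d) divides t. c divides t, so lcm(c, lcm(j, d)) divides t. From t > 0, lcm(c, lcm(j, d)) ≤ t. Since t ≤ l, lcm(c, lcm(j, d)) ≤ l.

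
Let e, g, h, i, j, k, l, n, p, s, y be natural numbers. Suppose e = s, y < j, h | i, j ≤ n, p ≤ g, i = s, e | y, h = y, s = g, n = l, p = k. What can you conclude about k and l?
k < l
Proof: p = k and p ≤ g, so k ≤ g. h = y and h | i, thus y | i. Since i = s, y | s. e = s and e | y, hence s | y. From y | s, y = s. y < j and j ≤ n, therefore y < n. Since n = l, y < l. Since y = s, s < l. s = g, so g < l. Since k ≤ g, k < l.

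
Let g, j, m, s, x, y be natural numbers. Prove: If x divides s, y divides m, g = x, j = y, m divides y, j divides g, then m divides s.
y divides m and m divides y, therefore y = m. j = y, so j = m. g = x and j divides g, hence j divides x. Since x divides s, j divides s. j = m, so m divides s.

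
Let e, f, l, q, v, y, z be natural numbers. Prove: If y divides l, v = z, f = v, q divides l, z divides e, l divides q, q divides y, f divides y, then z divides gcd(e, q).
l divides q and q divides l, hence l = q. Since y divides l, y divides q. q divides y, so y = q. f = v and f divides y, thus v divides y. y = q, so v divides q. v = z, so z divides q. z divides e, so z divides gcd(e, q).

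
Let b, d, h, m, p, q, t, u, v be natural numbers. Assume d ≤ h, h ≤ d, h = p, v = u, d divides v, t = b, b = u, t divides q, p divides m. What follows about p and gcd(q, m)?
p divides gcd(q, m)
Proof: Since d ≤ h and h ≤ d, d = h. h = p, so d = p. v = u and d divides v, therefore d divides u. t = b and b = u, so t = u. Since t divides q, u divides q. Because d divides u, d divides q. Because d = p, p divides q. Since p divides m, p divides gcd(q, m).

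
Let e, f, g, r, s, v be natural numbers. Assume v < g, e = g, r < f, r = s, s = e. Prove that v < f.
Since r = s and s = e, r = e. From e = g, r = g. r < f, so g < f. v < g, so v < f.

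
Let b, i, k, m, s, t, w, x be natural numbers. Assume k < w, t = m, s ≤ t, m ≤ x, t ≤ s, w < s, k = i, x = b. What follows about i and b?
i < b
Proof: s ≤ t and t ≤ s, therefore s = t. Since t = m, s = m. Because k < w and w < s, k < s. Since k = i, i < s. Since s = m, i < m. m ≤ x, so i < x. Since x = b, i < b.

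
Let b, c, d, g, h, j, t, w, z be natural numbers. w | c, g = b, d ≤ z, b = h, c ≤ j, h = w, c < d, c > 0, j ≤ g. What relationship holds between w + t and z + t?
w + t < z + t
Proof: From g = b and b = h, g = h. h = w, so g = w. Since c ≤ j and j ≤ g, c ≤ g. g = w, so c ≤ w. w | c and c > 0, thus w ≤ c. Since c ≤ w, c = w. c < d and d ≤ z, so c < z. c = w, so w < z. Then w + t < z + t.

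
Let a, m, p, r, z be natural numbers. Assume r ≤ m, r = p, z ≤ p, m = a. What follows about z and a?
z ≤ a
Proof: From r = p and r ≤ m, p ≤ m. z ≤ p, so z ≤ m. m = a, so z ≤ a.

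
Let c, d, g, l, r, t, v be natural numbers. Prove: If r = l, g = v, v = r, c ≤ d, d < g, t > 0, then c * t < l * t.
v = r and r = l, so v = l. Since g = v, g = l. Because c ≤ d and d < g, c < g. From g = l, c < l. Since t > 0, c * t < l * t.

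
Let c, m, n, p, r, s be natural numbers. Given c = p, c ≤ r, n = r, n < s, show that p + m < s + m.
c = p and c ≤ r, so p ≤ r. n = r and n < s, thus r < s. p ≤ r, so p < s. Then p + m < s + m.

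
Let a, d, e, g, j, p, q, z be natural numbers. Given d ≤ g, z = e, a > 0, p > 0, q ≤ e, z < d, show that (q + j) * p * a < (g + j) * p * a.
z < d and d ≤ g, so z < g. Since z = e, e < g. Since q ≤ e, q < g. Then q + j < g + j. Since p > 0, by multiplying by a positive, (q + j) * p < (g + j) * p. Because a > 0, by multiplying by a positive, (q + j) * p * a < (g + j) * p * a.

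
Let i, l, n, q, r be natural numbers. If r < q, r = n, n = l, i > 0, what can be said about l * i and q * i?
l * i < q * i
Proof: Because r = n and n = l, r = l. From r < q, l < q. i > 0, so l * i < q * i.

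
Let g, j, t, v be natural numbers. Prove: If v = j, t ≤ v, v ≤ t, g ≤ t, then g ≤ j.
Since t ≤ v and v ≤ t, t = v. Since v = j, t = j. g ≤ t, so g ≤ j.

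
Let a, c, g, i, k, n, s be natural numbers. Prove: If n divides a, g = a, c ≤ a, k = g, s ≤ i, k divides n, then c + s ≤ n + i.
Because k = g and g = a, k = a. k divides n, so a divides n. Since n divides a, a = n. Since c ≤ a, c ≤ n. Because s ≤ i, c + s ≤ n + i.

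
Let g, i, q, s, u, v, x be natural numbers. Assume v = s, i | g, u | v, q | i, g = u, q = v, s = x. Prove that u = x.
q = v and q | i, hence v | i. Since i | g, v | g. Since g = u, v | u. Since u | v, u = v. v = s, so u = s. Because s = x, u = x.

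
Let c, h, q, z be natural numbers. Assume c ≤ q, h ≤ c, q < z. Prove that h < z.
c ≤ q and q < z, hence c < z. h ≤ c, so h < z.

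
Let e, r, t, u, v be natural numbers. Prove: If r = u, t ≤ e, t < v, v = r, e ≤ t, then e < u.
From t ≤ e and e ≤ t, t = e. v = r and r = u, hence v = u. Since t < v, t < u. Since t = e, e < u.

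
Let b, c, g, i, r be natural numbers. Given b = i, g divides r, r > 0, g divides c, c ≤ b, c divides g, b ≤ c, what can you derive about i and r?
i ≤ r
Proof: g divides c and c divides g, therefore g = c. Because c ≤ b and b ≤ c, c = b. Since g = c, g = b. From g divides r, b divides r. r > 0, so b ≤ r. b = i, so i ≤ r.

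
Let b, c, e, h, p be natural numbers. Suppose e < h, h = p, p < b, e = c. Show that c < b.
h = p and e < h, thus e < p. p < b, so e < b. e = c, so c < b.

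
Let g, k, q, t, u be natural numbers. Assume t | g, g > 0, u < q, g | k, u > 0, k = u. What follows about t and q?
t < q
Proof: Because t | g and g > 0, t ≤ g. Because k = u and g | k, g | u. Since u > 0, g ≤ u. u < q, so g < q. t ≤ g, so t < q.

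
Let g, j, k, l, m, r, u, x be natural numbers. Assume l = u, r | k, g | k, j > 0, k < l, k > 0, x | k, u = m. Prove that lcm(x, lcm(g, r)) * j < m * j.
l = u and u = m, hence l = m. g | k and r | k, thus lcm(g, r) | k. Since x | k, lcm(x, lcm(g, r)) | k. Because k > 0, lcm(x, lcm(g, r)) ≤ k. Since k < l, lcm(x, lcm(g, r)) < l. l = m, so lcm(x, lcm(g, r)) < m. Since j > 0, lcm(x, lcm(g, r)) * j < m * j.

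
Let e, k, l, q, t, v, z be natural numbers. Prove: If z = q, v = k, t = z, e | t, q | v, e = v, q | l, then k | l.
From t = z and e | t, e | z. Because e = v, v | z. Since z = q, v | q. q | v, so q = v. Since v = k, q = k. q | l, so k | l.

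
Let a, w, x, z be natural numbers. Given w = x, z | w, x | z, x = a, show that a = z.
w = x and z | w, so z | x. x | z, so z = x. From x = a, z = a. Then a = z.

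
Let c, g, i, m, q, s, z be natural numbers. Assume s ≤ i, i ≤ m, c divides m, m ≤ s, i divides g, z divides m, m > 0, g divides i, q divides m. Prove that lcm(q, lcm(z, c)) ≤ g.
Since m ≤ s and s ≤ i, m ≤ i. i ≤ m, so m = i. i divides g and g divides i, thus i = g. Since m = i, m = g. From z divides m and c divides m, lcm(z, c) divides m. q divides m, so lcm(q, lcm(z, c)) divides m. Since m > 0, lcm(q, lcm(z, c)) ≤ m. Since m = g, lcm(q, lcm(z, c)) ≤ g.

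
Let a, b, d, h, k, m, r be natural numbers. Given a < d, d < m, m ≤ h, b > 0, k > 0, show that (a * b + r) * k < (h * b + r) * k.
a < d and d < m, thus a < m. m ≤ h, so a < h. Because b > 0, by multiplying by a positive, a * b < h * b. Then a * b + r < h * b + r. Combining with k > 0, by multiplying by a positive, (a * b + r) * k < (h * b + r) * k.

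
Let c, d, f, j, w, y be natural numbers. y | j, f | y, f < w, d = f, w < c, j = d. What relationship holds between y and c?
y < c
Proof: Because j = d and d = f, j = f. y | j, so y | f. Because f | y, f = y. Since f < w and w < c, f < c. Since f = y, y < c.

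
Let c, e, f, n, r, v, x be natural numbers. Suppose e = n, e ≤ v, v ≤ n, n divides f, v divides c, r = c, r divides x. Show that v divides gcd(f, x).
e = n and e ≤ v, therefore n ≤ v. v ≤ n, so n = v. Since n divides f, v divides f. r = c and r divides x, hence c divides x. v divides c, so v divides x. v divides f, so v divides gcd(f, x).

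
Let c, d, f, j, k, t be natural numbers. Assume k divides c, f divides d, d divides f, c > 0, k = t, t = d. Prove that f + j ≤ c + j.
d divides f and f divides d, hence d = f. Because t = d, t = f. k = t and k divides c, therefore t divides c. c > 0, so t ≤ c. Because t = f, f ≤ c. Then f + j ≤ c + j.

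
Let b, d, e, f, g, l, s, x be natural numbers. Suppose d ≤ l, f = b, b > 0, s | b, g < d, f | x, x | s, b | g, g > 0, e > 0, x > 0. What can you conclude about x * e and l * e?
x * e < l * e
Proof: f = b and f | x, hence b | x. Since x > 0, b ≤ x. x | s and s | b, therefore x | b. b > 0, so x ≤ b. Since b ≤ x, b = x. b | g and g > 0, hence b ≤ g. g < d and d ≤ l, therefore g < l. Since b ≤ g, b < l. b = x, so x < l. Because e > 0, x * e < l * e.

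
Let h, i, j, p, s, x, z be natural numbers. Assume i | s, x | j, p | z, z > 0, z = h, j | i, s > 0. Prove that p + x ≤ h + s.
p | z and z > 0, therefore p ≤ z. z = h, so p ≤ h. x | j and j | i, hence x | i. i | s, so x | s. s > 0, so x ≤ s. Since p ≤ h, p + x ≤ h + s.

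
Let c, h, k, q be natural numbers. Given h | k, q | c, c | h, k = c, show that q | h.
k = c and h | k, thus h | c. Because c | h, c = h. Since q | c, q | h.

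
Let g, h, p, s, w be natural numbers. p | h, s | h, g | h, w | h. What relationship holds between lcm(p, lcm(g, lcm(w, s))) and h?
lcm(p, lcm(g, lcm(w, s))) | h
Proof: Since w | h and s | h, lcm(w, s) | h. g | h, so lcm(g, lcm(w, s)) | h. Since p | h, lcm(p, lcm(g, lcm(w, s))) | h.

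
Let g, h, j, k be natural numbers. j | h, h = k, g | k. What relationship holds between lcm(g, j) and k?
lcm(g, j) | k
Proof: Since h = k and j | h, j | k. Since g | k, lcm(g, j) | k.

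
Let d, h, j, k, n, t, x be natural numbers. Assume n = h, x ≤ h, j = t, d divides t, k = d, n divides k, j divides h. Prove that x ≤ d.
k = d and n divides k, hence n divides d. Since n = h, h divides d. j = t and j divides h, hence t divides h. d divides t, so d divides h. Since h divides d, h = d. Since x ≤ h, x ≤ d.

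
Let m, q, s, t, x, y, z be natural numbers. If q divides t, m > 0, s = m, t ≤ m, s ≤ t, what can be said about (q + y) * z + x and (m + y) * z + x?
(q + y) * z + x ≤ (m + y) * z + x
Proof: s = m and s ≤ t, therefore m ≤ t. Because t ≤ m, t = m. q divides t, so q divides m. Since m > 0, q ≤ m. Then q + y ≤ m + y. By multiplying by a non-negative, (q + y) * z ≤ (m + y) * z. Then (q + y) * z + x ≤ (m + y) * z + x.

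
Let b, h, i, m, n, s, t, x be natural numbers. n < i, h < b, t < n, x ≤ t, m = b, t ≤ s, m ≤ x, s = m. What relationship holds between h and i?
h < i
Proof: Because s = m and t ≤ s, t ≤ m. Because m ≤ x and x ≤ t, m ≤ t. t ≤ m, so t = m. Since m = b, t = b. t < n and n < i, so t < i. t = b, so b < i. Since h < b, h < i.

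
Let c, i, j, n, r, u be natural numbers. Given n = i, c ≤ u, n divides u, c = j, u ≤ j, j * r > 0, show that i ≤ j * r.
c = j and c ≤ u, thus j ≤ u. u ≤ j, so u = j. Since n divides u, n divides j. n = i, so i divides j. Then i divides j * r. j * r > 0, so i ≤ j * r.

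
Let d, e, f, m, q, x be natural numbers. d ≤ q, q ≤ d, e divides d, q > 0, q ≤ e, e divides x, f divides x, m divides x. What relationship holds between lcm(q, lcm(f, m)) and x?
lcm(q, lcm(f, m)) divides x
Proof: Since d ≤ q and q ≤ d, d = q. e divides d, so e divides q. q > 0, so e ≤ q. Since q ≤ e, e = q. Because e divides x, q divides x. Because f divides x and m divides x, lcm(f, m) divides x. q divides x, so lcm(q, lcm(f, m)) divides x.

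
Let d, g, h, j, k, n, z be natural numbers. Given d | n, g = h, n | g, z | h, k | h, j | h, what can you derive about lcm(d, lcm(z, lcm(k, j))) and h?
lcm(d, lcm(z, lcm(k, j))) | h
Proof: From g = h and n | g, n | h. Since d | n, d | h. Because k | h and j | h, lcm(k, j) | h. z | h, so lcm(z, lcm(k, j)) | h. Since d | h, lcm(d, lcm(z, lcm(k, j))) | h.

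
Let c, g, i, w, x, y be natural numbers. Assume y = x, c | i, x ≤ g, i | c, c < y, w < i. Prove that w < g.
Since c | i and i | c, c = i. Since c < y, i < y. Since y = x, i < x. Since x ≤ g, i < g. w < i, so w < g.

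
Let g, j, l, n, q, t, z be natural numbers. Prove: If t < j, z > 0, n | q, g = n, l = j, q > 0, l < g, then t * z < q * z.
g = n and l < g, thus l < n. l = j, so j < n. From t < j, t < n. Because n | q and q > 0, n ≤ q. From t < n, t < q. Since z > 0, t * z < q * z.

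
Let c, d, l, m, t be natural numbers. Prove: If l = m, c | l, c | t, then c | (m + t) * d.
Because l = m and c | l, c | m. Since c | t, c | m + t. Then c | (m + t) * d.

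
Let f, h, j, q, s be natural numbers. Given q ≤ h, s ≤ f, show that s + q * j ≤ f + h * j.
Since q ≤ h, by multiplying by a non-negative, q * j ≤ h * j. s ≤ f, so s + q * j ≤ f + h * j.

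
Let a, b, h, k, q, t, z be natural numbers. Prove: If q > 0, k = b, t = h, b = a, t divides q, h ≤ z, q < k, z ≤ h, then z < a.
h ≤ z and z ≤ h, therefore h = z. t = h, so t = z. t divides q, so z divides q. q > 0, so z ≤ q. From k = b and q < k, q < b. b = a, so q < a. z ≤ q, so z < a.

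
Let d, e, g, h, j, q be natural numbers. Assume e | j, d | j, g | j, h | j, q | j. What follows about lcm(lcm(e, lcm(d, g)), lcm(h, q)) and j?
lcm(lcm(e, lcm(d, g)), lcm(h, q)) | j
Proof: d | j and g | j, hence lcm(d, g) | j. Since e | j, lcm(e, lcm(d, g)) | j. h | j and q | j, thus lcm(h, q) | j. Because lcm(e, lcm(d, g)) | j, lcm(lcm(e, lcm(d, g)), lcm(h, q)) | j.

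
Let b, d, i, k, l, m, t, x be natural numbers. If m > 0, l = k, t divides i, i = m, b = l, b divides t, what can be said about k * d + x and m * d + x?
k * d + x ≤ m * d + x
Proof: b divides t and t divides i, thus b divides i. i = m, so b divides m. Because b = l, l divides m. l = k, so k divides m. m > 0, so k ≤ m. By multiplying by a non-negative, k * d ≤ m * d. Then k * d + x ≤ m * d + x.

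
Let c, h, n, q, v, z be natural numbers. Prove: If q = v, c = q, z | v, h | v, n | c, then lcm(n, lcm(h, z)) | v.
From c = q and q = v, c = v. n | c, so n | v. h | v and z | v, hence lcm(h, z) | v. Since n | v, lcm(n, lcm(h, z)) | v.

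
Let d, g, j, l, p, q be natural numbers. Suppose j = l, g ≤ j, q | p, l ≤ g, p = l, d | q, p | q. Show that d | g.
q | p and p | q, so q = p. Since p = l, q = l. j = l and g ≤ j, so g ≤ l. Since l ≤ g, l = g. q = l, so q = g. Since d | q, d | g.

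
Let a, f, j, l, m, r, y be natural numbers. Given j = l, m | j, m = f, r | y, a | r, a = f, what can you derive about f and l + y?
f | l + y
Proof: Since m = f and m | j, f | j. j = l, so f | l. From a = f and a | r, f | r. Because r | y, f | y. f | l, so f | l + y.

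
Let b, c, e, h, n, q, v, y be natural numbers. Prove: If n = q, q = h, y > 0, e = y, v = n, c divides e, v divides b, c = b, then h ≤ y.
Because n = q and q = h, n = h. From c = b and c divides e, b divides e. From e = y, b divides y. Since v divides b, v divides y. v = n, so n divides y. Since y > 0, n ≤ y. n = h, so h ≤ y.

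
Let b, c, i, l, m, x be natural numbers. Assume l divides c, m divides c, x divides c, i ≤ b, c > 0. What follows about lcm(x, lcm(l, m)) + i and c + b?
lcm(x, lcm(l, m)) + i ≤ c + b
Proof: l divides c and m divides c, thus lcm(l, m) divides c. From x divides c, lcm(x, lcm(l, m)) divides c. Since c > 0, lcm(x, lcm(l, m)) ≤ c. Since i ≤ b, lcm(x, lcm(l, m)) + i ≤ c + b.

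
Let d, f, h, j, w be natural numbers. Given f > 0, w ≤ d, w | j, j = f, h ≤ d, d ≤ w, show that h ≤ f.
Since w ≤ d and d ≤ w, w = d. Since j = f and w | j, w | f. f > 0, so w ≤ f. w = d, so d ≤ f. Since h ≤ d, h ≤ f.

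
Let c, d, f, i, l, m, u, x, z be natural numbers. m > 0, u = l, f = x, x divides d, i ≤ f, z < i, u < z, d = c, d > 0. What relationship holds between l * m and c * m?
l * m < c * m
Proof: u < z and z < i, therefore u < i. f = x and i ≤ f, so i ≤ x. Since x divides d and d > 0, x ≤ d. Since i ≤ x, i ≤ d. Since u < i, u < d. Since u = l, l < d. d = c, so l < c. Combining with m > 0, by multiplying by a positive, l * m < c * m.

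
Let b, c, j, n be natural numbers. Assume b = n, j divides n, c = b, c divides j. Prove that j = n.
From c = b and b = n, c = n. c divides j, so n divides j. j divides n, so n = j. Then j = n.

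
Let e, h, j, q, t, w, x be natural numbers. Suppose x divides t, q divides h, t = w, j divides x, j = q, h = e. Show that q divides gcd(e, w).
h = e and q divides h, thus q divides e. Since t = w and x divides t, x divides w. j divides x, so j divides w. Because j = q, q divides w. Since q divides e, q divides gcd(e, w).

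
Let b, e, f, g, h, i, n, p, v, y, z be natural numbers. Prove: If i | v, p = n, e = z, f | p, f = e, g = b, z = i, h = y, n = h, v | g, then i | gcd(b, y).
i | v and v | g, thus i | g. g = b, so i | b. e = z and z = i, therefore e = i. p = n and f | p, thus f | n. Since n = h, f | h. Since f = e, e | h. Since h = y, e | y. e = i, so i | y. i | b, so i | gcd(b, y).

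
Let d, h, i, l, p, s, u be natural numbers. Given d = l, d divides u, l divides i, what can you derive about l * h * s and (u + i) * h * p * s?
l * h * s divides (u + i) * h * p * s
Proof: d = l and d divides u, thus l divides u. l divides i, so l divides u + i. Then l * h divides (u + i) * h. Then l * h divides (u + i) * h * p. Then l * h * s divides (u + i) * h * p * s.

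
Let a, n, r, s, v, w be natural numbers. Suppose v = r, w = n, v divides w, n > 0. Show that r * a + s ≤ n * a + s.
w = n and v divides w, thus v divides n. n > 0, so v ≤ n. Since v = r, r ≤ n. By multiplying by a non-negative, r * a ≤ n * a. Then r * a + s ≤ n * a + s.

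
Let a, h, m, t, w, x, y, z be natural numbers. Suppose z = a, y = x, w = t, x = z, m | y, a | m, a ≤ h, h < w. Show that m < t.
From y = x and x = z, y = z. m | y, so m | z. Since z = a, m | a. a | m, so a = m. From w = t and h < w, h < t. a ≤ h, so a < t. a = m, so m < t.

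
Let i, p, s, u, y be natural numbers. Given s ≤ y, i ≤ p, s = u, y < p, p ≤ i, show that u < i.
p ≤ i and i ≤ p, thus p = i. s ≤ y and y < p, so s < p. Because p = i, s < i. Since s = u, u < i.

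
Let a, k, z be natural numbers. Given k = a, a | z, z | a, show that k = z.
a | z and z | a, thus a = z. k = a, so k = z.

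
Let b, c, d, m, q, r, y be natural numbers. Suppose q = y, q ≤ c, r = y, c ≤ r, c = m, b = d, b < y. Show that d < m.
q = y and q ≤ c, hence y ≤ c. From r = y and c ≤ r, c ≤ y. y ≤ c, so y = c. Since c = m, y = m. b = d and b < y, thus d < y. y = m, so d < m.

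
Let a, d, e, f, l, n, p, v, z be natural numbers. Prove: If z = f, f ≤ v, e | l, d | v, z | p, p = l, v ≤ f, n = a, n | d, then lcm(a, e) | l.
From n | d and d | v, n | v. From f ≤ v and v ≤ f, f = v. Since z = f, z = v. Since z | p, v | p. Since p = l, v | l. Because n | v, n | l. Since n = a, a | l. e | l, so lcm(a, e) | l.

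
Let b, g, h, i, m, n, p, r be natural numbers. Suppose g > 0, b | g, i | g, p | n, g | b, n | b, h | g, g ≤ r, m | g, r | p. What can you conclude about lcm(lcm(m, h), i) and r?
lcm(lcm(m, h), i) ≤ r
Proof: b | g and g | b, hence b = g. From p | n and n | b, p | b. b = g, so p | g. r | p, so r | g. Since g > 0, r ≤ g. g ≤ r, so g = r. m | g and h | g, hence lcm(m, h) | g. Since i | g, lcm(lcm(m, h), i) | g. g > 0, so lcm(lcm(m, h), i) ≤ g. g = r, so lcm(lcm(m, h), i) ≤ r.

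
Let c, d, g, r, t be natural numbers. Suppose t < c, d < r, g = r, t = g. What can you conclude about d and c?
d < c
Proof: t = g and g = r, thus t = r. t < c, so r < c. From d < r, d < c.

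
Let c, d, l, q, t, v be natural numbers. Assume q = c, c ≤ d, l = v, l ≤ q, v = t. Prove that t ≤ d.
Because l = v and v = t, l = t. q = c and l ≤ q, so l ≤ c. c ≤ d, so l ≤ d. Since l = t, t ≤ d.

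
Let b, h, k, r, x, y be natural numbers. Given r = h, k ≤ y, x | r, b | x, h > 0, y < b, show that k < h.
k ≤ y and y < b, hence k < b. From b | x and x | r, b | r. Since r = h, b | h. Since h > 0, b ≤ h. Since k < b, k < h.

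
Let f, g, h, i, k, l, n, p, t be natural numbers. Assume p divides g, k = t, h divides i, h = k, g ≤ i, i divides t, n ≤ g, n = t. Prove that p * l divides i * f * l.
h = k and k = t, so h = t. h divides i, so t divides i. Since i divides t, t = i. Because n = t and n ≤ g, t ≤ g. t = i, so i ≤ g. g ≤ i, so g = i. Since p divides g, p divides i. Then p divides i * f. Then p * l divides i * f * l.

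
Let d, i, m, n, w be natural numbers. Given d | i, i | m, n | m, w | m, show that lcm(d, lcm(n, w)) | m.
d | i and i | m, hence d | m. From n | m and w | m, lcm(n, w) | m. Since d | m, lcm(d, lcm(n, w)) | m.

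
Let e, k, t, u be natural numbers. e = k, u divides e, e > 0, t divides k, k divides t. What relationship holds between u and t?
u ≤ t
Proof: From k divides t and t divides k, k = t. Since e = k, e = t. u divides e and e > 0, therefore u ≤ e. Since e = t, u ≤ t.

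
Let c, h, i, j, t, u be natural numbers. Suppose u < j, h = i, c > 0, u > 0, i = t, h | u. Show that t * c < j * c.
h = i and i = t, therefore h = t. Since h | u and u > 0, h ≤ u. u < j, so h < j. Since h = t, t < j. c > 0, so t * c < j * c.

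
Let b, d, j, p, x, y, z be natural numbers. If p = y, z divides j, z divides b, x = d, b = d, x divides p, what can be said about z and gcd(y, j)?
z divides gcd(y, j)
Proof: Since b = d and z divides b, z divides d. p = y and x divides p, therefore x divides y. x = d, so d divides y. z divides d, so z divides y. z divides j, so z divides gcd(y, j).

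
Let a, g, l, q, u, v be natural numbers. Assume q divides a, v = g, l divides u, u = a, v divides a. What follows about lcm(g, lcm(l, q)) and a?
lcm(g, lcm(l, q)) divides a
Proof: Since v = g and v divides a, g divides a. u = a and l divides u, hence l divides a. Since q divides a, lcm(l, q) divides a. g divides a, so lcm(g, lcm(l, q)) divides a.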